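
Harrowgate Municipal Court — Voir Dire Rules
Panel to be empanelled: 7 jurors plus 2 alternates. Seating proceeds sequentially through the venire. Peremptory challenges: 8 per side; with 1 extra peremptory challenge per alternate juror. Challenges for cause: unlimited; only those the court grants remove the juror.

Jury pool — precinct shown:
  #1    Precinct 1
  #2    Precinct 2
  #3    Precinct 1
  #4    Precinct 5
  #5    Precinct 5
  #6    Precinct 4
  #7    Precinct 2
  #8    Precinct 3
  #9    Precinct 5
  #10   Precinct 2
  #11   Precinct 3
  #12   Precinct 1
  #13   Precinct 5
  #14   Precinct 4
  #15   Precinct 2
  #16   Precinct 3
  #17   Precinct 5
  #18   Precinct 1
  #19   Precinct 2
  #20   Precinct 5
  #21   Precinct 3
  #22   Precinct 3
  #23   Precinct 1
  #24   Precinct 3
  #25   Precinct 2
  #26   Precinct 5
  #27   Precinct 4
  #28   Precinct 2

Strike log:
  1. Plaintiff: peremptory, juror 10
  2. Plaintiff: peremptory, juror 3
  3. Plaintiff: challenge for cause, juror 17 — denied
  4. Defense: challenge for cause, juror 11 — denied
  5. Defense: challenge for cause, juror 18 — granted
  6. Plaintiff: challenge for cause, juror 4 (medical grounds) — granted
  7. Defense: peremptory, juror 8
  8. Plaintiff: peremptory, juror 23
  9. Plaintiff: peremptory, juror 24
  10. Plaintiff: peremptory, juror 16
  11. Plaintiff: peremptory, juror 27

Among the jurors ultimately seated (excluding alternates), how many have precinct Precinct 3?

1

Removed: #3, #4, #8, #10, #16, #18, #23, #24, #27.
Seated jurors 1–7: #1, #2, #5, #6, #7, #9, #11 (alternates #12, #13 not counted).
Of those, in Precinct 3: #11 → 1.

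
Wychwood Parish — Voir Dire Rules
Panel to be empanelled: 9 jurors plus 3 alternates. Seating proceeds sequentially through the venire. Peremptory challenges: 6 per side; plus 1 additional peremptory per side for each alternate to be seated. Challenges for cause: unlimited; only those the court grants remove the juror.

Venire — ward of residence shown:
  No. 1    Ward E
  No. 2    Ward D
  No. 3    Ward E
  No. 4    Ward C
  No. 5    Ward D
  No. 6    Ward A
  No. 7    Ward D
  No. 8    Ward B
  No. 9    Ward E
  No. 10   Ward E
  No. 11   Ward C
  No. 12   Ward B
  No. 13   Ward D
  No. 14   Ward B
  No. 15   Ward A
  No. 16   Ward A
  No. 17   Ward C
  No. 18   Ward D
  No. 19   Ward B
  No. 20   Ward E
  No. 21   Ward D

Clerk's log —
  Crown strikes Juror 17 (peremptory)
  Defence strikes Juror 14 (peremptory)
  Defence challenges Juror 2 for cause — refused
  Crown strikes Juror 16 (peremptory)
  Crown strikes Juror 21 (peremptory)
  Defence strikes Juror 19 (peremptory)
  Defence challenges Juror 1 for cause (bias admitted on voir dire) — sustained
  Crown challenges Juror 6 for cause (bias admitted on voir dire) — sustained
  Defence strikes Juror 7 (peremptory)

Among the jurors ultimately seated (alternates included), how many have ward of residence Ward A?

1

Removed: #1, #6, #7, #14, #16, #17, #19, #21.
Seated (12 incl. alternates): #2, #3, #4, #5, #8, #9, #10, #11, #12, #13, #15, #18.
Of those, in Ward A: #15 → 1.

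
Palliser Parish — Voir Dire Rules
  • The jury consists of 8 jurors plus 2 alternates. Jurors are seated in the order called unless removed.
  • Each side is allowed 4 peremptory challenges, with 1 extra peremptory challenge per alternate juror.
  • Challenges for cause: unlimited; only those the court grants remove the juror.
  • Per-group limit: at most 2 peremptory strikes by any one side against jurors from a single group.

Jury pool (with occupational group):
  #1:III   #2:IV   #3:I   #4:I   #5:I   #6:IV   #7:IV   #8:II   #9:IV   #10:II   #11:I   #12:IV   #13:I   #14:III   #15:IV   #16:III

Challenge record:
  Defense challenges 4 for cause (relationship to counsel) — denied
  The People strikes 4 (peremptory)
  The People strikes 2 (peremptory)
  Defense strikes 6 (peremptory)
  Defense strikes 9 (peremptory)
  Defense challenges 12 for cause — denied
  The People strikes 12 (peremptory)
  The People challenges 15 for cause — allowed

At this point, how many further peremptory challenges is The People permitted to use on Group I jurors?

1

The People peremptories so far: #4, #2, #12 — 3 of 6 used, 3 left overall.
Against Group I: #4 — 1 used; per-group cap 2 leaves 1.
Binding limit: min(3, 1) = 1.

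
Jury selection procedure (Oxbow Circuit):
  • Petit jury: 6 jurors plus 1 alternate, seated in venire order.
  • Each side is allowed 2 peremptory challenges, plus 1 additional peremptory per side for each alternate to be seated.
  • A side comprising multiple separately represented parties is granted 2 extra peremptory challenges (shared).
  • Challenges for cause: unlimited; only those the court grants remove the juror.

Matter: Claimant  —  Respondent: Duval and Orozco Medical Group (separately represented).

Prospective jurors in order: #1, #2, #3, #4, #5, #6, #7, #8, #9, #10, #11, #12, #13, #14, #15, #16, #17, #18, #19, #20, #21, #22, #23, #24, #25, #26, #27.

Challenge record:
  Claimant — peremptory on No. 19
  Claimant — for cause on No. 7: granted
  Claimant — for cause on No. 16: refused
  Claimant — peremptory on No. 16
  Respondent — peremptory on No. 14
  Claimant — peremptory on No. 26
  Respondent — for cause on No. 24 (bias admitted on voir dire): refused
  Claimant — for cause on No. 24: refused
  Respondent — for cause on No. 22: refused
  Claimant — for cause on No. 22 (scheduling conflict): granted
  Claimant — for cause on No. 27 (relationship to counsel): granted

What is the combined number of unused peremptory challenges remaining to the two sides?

Claimant allotment: 2 base + 1 × 1 alternate = 3. Respondent allotment: 2 base + 1 × 1 alternate + 2 multi-party = 5.
Claimant peremptories used: #19, #16, #26 — 3 (for-cause on #7, #16, #24, #22, #27 don't count).
Respondent peremptories used: #14 — 1 (for-cause on #24, #22 don't count).
Remaining: (3 − 3) + (5 − 1) = 4.

4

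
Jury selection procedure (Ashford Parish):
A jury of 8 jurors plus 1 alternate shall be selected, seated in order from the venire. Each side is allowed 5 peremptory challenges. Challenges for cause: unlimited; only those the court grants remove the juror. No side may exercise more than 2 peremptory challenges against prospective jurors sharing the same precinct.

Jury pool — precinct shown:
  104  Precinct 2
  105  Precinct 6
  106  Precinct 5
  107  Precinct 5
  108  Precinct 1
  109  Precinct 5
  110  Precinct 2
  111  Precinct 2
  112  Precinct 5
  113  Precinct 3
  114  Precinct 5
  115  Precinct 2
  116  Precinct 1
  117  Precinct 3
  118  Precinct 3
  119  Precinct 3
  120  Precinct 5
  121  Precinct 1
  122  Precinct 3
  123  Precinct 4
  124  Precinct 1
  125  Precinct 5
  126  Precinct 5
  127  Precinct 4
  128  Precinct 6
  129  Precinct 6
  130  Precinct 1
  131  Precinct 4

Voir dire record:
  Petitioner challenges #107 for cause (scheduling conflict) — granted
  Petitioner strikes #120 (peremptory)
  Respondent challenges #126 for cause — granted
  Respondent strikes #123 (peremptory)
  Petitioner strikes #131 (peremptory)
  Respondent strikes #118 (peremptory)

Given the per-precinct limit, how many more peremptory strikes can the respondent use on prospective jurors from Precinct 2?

Respondent peremptories so far: #123, #118 — 2 of 5 used, 3 left overall.
Against Precinct 2: none yet — per-precinct cap 2 leaves 2.
Binding limit: min(3, 2) = 2.

2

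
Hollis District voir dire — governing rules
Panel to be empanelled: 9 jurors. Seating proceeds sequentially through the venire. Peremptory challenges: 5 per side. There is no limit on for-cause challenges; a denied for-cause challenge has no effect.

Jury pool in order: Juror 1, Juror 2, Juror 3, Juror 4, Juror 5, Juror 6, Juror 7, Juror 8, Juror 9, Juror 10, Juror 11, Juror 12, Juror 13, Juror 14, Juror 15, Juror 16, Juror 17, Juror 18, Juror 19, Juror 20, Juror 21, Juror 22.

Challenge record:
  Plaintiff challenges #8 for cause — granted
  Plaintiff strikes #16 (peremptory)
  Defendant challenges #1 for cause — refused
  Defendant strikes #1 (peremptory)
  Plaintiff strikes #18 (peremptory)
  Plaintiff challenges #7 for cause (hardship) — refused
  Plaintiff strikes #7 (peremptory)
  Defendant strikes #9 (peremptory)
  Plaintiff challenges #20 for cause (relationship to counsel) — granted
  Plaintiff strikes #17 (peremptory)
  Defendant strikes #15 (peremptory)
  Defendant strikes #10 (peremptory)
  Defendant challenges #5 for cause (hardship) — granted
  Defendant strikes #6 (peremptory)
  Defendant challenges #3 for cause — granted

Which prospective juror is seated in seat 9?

Removed: #1, #3, #5, #6, #7, #8, #9, #10, #15, #16, #17, #18, #20.
Seating in order: seats 1–9 → #2, #4, #11, #12, #13, #14, #19, #21, #22.
So seat 9 is #22.

22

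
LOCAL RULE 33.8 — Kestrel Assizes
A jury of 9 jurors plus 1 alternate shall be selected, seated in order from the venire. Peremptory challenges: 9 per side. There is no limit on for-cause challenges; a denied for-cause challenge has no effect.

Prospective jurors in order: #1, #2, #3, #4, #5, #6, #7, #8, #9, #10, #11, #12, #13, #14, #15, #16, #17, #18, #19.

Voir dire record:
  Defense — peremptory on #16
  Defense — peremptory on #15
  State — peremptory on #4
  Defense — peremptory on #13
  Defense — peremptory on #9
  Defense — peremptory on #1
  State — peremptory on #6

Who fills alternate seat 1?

Removed: #1, #4, #6, #9, #13, #15, #16.
Seating in order: seats 1–9 → #2, #3, #5, #7, #8, #10, #11, #12, #14; alternates → #17.
So alternate 1 is #17.

17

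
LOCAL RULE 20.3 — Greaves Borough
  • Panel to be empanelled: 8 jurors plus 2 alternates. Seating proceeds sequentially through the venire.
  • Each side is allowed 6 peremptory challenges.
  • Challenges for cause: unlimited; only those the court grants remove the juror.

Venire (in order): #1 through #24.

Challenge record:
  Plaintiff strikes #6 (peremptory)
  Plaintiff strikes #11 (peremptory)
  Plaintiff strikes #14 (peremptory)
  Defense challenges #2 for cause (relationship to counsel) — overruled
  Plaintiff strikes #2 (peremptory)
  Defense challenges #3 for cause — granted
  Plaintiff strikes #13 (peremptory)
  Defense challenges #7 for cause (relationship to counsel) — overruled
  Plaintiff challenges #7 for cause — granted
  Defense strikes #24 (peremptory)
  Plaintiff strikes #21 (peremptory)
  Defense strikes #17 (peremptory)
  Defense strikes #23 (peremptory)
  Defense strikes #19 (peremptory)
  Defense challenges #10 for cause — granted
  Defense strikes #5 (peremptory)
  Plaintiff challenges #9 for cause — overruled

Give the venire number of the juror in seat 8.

18

Removed: #2, #3, #5, #6, #7, #10, #11, #13, #14, #17, #19, #21, #23, #24. (#9 stays — for-cause denied.)
Seating in order: seats 1–8 → #1, #4, #8, #9, #12, #15, #16, #18; alternates → #20, #22.
So seat 8 is #18.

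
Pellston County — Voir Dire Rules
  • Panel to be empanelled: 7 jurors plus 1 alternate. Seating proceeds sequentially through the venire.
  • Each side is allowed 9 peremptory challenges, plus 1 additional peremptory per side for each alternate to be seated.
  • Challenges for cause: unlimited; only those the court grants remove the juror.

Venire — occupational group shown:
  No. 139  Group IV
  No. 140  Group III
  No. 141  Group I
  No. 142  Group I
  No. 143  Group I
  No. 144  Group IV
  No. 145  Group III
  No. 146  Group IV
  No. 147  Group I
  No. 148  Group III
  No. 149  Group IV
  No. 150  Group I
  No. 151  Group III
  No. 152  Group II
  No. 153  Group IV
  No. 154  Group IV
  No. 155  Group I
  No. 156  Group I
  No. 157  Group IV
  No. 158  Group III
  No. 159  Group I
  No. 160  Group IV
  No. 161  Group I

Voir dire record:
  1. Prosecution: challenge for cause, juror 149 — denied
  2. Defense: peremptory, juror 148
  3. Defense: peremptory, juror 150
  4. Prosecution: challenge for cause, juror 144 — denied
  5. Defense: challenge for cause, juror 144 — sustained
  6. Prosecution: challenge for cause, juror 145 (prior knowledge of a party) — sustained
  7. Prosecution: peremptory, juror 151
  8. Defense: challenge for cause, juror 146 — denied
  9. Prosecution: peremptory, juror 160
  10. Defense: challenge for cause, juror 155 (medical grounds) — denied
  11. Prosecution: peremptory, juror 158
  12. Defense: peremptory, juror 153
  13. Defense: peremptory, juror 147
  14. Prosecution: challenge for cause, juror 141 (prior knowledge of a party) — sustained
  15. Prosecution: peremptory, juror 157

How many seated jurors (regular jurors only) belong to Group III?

1

Removed: #141, #144, #145, #147, #148, #150, #151, #153, #157, #158, #160.
Seated jurors 1–7: #139, #140, #142, #143, #146, #149, #152 (alternates #154 not counted).
Of those, in Group III: #140 → 1.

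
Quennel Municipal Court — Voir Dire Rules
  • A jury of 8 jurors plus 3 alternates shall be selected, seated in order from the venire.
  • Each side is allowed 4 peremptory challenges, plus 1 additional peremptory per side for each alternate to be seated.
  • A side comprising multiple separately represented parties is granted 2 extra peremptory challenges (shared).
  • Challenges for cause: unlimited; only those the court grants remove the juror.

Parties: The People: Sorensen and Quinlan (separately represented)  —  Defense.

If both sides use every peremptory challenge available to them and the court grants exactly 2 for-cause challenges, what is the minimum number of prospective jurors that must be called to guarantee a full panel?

Seats to fill: 8 + 3 alternates = 11.
Peremptories — The People: 4 + 1×3 + 2 = 9; Defense: 4 + 1×3 = 7; total 16.
For-cause removals: 2.
Minimum venire: 11 + 16 + 2 = 29.

29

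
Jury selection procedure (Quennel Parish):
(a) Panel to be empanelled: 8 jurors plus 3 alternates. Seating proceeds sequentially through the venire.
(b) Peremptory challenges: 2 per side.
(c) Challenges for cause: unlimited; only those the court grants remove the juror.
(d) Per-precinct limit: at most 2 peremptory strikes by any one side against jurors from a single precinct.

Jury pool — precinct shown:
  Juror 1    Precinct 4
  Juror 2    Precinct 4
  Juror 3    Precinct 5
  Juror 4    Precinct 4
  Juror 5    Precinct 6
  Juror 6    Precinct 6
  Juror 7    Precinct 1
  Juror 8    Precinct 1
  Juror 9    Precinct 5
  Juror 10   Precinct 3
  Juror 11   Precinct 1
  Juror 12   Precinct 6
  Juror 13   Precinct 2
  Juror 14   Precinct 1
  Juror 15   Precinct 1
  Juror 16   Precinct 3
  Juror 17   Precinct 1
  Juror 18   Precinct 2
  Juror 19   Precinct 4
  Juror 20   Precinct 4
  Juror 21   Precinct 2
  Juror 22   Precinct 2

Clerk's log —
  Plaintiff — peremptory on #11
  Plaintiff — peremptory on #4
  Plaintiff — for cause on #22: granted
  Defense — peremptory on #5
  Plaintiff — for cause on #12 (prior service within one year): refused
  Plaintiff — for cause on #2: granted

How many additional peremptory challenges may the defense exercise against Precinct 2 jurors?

1

Defense peremptories so far: #5 — 1 of 2 used, 1 left overall.
Against Precinct 2: none yet — per-precinct cap 2 leaves 2.
Binding limit: min(1, 2) = 1.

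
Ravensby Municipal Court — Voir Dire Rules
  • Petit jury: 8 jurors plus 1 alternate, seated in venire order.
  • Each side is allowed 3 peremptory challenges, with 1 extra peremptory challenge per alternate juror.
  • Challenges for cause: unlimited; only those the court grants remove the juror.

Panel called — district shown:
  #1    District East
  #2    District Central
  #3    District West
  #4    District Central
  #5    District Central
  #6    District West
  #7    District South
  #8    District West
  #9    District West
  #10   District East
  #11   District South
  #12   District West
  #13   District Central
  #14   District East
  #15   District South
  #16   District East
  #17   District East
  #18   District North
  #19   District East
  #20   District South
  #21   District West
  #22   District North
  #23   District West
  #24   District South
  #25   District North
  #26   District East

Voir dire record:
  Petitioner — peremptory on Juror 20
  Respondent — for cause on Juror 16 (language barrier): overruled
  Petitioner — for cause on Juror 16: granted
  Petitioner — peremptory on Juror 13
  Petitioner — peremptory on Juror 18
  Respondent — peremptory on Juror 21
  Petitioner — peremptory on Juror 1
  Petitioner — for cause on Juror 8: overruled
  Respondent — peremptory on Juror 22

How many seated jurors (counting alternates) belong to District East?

Removed: #1, #13, #16, #18, #20, #21, #22.
Seated (9 incl. alternates): #2, #3, #4, #5, #6, #7, #8, #9, #10.
Of those, in District East: #10 → 1.

1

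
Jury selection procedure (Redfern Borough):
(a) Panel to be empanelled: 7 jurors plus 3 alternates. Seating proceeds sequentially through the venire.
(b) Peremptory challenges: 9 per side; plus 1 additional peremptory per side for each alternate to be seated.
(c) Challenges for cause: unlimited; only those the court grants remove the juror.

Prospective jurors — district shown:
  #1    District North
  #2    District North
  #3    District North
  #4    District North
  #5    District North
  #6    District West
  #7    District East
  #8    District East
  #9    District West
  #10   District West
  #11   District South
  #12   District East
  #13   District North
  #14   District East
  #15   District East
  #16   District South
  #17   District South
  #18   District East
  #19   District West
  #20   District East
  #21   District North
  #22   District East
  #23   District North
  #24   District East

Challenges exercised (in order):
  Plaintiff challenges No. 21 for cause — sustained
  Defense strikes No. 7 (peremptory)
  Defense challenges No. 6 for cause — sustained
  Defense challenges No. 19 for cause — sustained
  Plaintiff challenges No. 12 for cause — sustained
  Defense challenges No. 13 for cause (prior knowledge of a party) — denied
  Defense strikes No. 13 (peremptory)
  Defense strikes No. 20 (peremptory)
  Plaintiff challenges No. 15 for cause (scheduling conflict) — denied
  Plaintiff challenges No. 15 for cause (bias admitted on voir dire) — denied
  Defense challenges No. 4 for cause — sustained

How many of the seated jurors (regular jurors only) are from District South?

0

Removed: #4, #6, #7, #12, #13, #19, #20, #21.
Seated jurors 1–7: #1, #2, #3, #5, #8, #9, #10 (alternates #11, #14, #15 not counted).
None of those are in District South → 0.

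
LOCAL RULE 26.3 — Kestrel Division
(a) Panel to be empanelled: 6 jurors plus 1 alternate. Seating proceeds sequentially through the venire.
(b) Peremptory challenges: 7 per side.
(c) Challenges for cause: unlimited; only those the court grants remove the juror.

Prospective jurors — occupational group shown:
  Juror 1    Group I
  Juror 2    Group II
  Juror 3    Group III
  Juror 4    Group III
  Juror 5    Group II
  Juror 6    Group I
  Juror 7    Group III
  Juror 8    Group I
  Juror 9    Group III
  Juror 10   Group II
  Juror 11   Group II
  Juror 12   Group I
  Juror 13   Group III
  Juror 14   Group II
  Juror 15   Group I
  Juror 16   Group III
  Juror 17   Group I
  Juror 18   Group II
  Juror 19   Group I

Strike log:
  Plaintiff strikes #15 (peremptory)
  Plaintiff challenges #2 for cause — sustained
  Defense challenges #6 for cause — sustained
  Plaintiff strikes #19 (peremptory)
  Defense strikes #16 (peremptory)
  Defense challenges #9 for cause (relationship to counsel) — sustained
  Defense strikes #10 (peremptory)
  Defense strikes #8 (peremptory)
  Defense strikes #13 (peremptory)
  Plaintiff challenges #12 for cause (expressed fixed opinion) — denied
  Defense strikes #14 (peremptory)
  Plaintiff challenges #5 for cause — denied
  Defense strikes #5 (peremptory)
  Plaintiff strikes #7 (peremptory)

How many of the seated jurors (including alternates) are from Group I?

3

Removed: #2, #5, #6, #7, #8, #9, #10, #13, #14, #15, #16, #19.
Seated (7 incl. alternates): #1, #3, #4, #11, #12, #17, #18.
Of those, in Group I: #1, #12, #17 → 3.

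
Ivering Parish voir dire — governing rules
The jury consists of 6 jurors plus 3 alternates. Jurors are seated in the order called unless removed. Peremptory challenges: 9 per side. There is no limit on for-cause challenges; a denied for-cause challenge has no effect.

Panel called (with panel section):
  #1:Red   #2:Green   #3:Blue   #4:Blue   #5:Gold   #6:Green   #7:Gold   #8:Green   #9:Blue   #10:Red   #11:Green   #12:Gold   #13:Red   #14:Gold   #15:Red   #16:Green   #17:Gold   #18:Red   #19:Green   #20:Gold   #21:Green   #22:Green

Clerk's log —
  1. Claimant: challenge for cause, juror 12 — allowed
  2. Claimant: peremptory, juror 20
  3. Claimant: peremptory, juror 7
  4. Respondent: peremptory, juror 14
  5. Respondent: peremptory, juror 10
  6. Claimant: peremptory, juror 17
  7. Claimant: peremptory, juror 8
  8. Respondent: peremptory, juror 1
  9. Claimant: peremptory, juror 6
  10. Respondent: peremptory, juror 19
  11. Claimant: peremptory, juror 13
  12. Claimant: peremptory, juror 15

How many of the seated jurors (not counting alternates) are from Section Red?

0

Removed: #1, #6, #7, #8, #10, #12, #13, #14, #15, #17, #19, #20.
Seated jurors 1–6: #2, #3, #4, #5, #9, #11 (alternates #16, #18, #21 not counted).
None of those are in Section Red → 0.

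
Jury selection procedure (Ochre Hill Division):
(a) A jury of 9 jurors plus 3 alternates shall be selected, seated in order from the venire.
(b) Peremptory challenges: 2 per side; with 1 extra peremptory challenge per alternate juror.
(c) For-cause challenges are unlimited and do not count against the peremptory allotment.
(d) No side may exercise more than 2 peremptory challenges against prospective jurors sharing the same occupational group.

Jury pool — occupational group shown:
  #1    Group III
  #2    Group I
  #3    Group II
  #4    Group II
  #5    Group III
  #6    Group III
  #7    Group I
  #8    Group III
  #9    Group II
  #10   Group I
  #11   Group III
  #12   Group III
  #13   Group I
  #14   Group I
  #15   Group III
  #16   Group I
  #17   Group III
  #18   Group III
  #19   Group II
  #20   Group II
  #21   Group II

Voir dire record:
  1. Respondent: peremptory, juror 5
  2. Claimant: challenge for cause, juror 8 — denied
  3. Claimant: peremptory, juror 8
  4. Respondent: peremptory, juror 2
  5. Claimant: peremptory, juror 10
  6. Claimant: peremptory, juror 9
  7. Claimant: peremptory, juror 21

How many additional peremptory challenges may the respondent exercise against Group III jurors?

Respondent peremptories so far: #5, #2 — 2 of 5 used, 3 left overall.
Against Group III: #5 — 1 used; per-group cap 2 leaves 1.
Binding limit: min(3, 1) = 1.

1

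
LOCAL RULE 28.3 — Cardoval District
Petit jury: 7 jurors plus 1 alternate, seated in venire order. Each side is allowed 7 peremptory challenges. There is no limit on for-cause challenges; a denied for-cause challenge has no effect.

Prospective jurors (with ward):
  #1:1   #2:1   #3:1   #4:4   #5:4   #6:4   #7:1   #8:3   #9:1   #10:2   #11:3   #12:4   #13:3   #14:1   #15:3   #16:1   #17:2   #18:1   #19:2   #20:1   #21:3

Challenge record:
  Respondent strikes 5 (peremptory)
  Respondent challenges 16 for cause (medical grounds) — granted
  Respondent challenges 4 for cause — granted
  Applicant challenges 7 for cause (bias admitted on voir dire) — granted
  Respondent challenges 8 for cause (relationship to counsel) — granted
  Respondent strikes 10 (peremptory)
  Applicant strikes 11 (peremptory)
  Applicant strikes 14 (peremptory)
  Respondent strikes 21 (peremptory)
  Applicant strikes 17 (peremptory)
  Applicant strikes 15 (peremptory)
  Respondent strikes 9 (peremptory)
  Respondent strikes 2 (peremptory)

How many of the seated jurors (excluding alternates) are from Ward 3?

1

Removed: #2, #4, #5, #7, #8, #9, #10, #11, #14, #15, #16, #17, #21.
Seated jurors 1–7: #1, #3, #6, #12, #13, #18, #19 (alternates #20 not counted).
Of those, in Ward 3: #13 → 1.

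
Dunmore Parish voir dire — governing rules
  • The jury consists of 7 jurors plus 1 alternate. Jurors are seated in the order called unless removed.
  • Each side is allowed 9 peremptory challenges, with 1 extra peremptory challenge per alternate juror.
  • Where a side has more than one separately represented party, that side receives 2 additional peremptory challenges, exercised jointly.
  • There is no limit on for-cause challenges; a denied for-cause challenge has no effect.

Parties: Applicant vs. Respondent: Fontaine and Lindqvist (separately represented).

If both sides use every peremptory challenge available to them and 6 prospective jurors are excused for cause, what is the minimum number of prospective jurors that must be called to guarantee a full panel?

Seats to fill: 7 + 1 alternates = 8.
Peremptories — Applicant: 9 + 1×1 = 10; Respondent: 9 + 1×1 + 2 = 12; total 22.
For-cause removals: 6.
Minimum venire: 8 + 22 + 6 = 36.

36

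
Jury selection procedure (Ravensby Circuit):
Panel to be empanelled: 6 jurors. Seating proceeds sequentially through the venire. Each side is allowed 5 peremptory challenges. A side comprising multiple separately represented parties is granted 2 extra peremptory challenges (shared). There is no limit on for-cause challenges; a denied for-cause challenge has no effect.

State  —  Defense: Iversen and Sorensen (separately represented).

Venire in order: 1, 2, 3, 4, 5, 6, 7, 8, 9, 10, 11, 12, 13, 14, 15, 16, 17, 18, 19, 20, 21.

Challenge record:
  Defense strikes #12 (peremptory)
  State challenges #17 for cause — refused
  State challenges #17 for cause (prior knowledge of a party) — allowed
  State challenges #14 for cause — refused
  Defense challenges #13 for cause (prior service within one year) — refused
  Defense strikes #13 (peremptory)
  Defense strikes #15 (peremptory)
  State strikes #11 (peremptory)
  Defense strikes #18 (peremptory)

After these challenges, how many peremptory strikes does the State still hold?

4

State allotment: 5.
State peremptories used: #11 — 1 (for-cause on #17, #17, #14 don't count).
Remaining: 5 − 1 = 4.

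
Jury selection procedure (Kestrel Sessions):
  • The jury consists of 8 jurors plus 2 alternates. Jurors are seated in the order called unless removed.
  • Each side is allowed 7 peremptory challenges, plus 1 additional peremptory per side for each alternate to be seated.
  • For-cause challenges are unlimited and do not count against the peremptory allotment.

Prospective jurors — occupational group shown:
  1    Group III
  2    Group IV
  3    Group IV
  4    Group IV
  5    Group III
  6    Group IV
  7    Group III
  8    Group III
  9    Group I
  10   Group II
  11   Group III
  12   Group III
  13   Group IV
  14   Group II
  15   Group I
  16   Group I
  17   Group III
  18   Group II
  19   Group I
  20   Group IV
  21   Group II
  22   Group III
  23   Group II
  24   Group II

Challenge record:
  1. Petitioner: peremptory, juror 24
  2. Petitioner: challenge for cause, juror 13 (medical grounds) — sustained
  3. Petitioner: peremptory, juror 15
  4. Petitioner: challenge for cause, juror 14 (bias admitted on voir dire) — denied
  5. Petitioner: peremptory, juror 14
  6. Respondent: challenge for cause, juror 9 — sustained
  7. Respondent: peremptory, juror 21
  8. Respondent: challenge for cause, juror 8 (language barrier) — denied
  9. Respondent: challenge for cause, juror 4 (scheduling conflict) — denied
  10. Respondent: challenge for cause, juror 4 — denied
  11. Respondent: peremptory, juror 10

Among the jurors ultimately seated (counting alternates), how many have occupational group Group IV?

Removed: #9, #10, #13, #14, #15, #21, #24.
Seated (10 incl. alternates): #1, #2, #3, #4, #5, #6, #7, #8, #11, #12.
Of those, in Group IV: #2, #3, #4, #6 → 4.

4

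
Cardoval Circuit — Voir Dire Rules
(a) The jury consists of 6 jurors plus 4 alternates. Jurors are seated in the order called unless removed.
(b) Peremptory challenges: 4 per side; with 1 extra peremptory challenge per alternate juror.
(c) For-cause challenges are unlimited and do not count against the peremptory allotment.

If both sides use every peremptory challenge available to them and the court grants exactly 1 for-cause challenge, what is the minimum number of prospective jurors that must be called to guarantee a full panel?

Seats to fill: 6 + 4 alternates = 10.
Peremptories: 4 + 1×4 = 8 per side × 2 sides = 16.
For-cause removals: 1.
Minimum venire: 10 + 16 + 1 = 27.

27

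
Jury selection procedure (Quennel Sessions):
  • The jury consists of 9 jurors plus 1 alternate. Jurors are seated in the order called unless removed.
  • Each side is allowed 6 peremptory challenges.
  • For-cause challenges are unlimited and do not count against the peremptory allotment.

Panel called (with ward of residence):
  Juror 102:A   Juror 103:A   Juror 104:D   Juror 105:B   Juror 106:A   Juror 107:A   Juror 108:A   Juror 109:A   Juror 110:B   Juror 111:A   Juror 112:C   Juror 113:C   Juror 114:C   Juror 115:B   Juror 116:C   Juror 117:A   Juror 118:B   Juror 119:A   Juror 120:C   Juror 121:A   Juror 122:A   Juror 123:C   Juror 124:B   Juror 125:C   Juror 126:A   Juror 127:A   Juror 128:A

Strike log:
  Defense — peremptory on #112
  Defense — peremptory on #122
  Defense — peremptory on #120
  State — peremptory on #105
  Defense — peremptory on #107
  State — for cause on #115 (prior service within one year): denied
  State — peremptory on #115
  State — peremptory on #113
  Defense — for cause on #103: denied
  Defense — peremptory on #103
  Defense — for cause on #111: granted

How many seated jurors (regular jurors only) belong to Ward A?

Removed: #103, #105, #107, #111, #112, #113, #115, #120, #122.
Seated jurors 1–9: #102, #104, #106, #108, #109, #110, #114, #116, #117 (alternates #118 not counted).
Of those, in Ward A: #102, #106, #108, #109, #117 → 5.

5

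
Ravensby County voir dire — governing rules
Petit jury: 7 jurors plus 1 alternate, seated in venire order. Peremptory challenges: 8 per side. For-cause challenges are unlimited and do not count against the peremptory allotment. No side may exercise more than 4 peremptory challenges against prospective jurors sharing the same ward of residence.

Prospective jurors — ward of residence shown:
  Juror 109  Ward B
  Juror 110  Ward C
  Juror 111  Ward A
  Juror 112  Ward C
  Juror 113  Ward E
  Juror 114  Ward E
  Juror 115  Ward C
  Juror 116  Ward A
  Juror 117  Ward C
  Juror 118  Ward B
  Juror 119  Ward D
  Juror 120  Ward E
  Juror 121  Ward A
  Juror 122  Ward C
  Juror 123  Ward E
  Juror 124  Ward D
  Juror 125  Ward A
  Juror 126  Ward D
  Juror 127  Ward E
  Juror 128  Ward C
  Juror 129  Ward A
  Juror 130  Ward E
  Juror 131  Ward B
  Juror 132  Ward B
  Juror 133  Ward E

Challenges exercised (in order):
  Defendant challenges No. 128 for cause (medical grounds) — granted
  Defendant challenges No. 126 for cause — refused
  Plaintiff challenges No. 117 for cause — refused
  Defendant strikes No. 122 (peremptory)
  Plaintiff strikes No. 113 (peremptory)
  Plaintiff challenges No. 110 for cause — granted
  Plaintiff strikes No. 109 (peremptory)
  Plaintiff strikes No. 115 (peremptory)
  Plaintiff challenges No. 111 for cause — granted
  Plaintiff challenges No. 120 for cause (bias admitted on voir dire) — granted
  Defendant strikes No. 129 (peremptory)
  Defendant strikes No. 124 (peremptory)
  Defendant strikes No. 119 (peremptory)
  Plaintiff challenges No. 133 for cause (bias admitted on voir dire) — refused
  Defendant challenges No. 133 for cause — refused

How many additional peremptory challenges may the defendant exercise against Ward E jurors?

4

Defendant peremptories so far: #122, #129, #124, #119 — 4 of 8 used, 4 left overall.
Against Ward E: none yet — per-ward cap 4 leaves 4.
Binding limit: min(4, 4) = 4.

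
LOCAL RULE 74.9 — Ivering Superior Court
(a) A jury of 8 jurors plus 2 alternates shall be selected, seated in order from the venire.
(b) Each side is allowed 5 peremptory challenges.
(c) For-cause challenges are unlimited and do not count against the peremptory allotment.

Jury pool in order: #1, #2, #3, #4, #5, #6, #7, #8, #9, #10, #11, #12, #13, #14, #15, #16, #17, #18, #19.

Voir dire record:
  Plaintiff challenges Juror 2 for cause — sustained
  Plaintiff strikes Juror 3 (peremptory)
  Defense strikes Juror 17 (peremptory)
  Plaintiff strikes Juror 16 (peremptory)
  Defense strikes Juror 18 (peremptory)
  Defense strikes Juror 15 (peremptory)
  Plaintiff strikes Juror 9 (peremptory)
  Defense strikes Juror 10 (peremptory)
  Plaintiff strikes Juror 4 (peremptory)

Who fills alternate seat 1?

Removed: #2, #3, #4, #9, #10, #15, #16, #17, #18.
Seating in order: seats 1–8 → #1, #5, #6, #7, #8, #11, #12, #13; alternates → #14, #19.
So alternate 1 is #14.

14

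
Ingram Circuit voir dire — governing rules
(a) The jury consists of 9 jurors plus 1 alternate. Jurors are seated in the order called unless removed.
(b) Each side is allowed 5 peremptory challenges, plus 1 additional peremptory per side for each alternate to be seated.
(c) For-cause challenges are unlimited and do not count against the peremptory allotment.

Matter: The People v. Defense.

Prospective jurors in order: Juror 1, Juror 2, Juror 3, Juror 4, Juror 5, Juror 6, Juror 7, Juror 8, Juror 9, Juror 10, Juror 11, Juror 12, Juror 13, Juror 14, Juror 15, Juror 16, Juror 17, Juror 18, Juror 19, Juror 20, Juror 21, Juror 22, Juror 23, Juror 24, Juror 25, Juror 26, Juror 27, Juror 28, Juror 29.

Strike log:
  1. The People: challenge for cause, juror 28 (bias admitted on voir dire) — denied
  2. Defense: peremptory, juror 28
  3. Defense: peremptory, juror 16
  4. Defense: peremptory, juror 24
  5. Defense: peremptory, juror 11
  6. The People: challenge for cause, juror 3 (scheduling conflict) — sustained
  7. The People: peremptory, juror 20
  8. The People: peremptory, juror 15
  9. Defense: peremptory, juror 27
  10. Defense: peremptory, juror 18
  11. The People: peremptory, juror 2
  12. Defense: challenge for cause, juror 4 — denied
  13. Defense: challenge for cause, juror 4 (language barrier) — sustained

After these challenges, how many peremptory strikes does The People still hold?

The People allotment: 5 base + 1 × 1 alternate = 6.
The People peremptories used: #20, #15, #2 — 3 (for-cause on #28, #3 don't count).
Remaining: 6 − 3 = 3.

3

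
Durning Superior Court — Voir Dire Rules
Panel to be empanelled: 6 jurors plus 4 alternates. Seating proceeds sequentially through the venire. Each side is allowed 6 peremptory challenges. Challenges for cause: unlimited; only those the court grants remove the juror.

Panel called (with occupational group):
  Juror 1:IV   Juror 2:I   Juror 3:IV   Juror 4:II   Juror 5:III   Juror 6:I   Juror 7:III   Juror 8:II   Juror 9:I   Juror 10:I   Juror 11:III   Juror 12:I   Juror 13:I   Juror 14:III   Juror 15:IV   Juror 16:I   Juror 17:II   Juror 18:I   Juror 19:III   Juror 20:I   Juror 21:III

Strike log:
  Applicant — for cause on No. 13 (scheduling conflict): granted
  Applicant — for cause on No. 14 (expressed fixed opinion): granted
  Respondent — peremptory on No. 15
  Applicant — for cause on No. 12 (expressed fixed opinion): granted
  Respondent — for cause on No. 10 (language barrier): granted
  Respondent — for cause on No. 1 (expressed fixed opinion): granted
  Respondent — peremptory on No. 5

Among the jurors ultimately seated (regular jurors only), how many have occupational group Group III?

Removed: #1, #5, #10, #12, #13, #14, #15.
Seated jurors 1–6: #2, #3, #4, #6, #7, #8 (alternates #9, #11, #16, #17 not counted).
Of those, in Group III: #7 → 1.

1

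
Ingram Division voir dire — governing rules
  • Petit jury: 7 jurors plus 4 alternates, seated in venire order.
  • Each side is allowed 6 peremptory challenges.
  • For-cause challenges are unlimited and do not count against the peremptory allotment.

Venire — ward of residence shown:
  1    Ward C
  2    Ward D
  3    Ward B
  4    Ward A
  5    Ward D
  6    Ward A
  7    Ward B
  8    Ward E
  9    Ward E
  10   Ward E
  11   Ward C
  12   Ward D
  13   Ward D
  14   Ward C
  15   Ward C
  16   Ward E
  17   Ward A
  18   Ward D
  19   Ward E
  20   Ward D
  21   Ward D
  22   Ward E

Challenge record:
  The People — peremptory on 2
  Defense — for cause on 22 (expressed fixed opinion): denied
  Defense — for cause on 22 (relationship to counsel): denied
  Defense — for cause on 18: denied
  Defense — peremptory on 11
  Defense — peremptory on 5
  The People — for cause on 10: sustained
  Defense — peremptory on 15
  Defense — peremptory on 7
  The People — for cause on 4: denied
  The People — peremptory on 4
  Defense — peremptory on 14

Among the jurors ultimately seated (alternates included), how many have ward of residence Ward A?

Removed: #2, #4, #5, #7, #10, #11, #14, #15.
Seated (11 incl. alternates): #1, #3, #6, #8, #9, #12, #13, #16, #17, #18, #19.
Of those, in Ward A: #6, #17 → 2.

2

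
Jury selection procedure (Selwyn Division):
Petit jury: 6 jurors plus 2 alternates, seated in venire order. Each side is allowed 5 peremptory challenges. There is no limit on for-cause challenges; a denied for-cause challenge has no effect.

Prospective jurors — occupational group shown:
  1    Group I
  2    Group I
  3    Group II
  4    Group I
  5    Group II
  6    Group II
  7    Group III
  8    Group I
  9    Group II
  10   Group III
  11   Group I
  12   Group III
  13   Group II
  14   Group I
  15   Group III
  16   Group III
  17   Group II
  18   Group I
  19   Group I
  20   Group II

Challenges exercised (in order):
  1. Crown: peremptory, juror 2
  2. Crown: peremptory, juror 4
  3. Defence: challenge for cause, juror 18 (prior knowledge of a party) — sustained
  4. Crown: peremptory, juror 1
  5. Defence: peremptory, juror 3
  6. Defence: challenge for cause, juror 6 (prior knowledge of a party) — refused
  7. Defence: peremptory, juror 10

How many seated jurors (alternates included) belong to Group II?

Removed: #1, #2, #3, #4, #10, #18.
Seated (8 incl. alternates): #5, #6, #7, #8, #9, #11, #12, #13.
Of those, in Group II: #5, #6, #9, #13 → 4.

4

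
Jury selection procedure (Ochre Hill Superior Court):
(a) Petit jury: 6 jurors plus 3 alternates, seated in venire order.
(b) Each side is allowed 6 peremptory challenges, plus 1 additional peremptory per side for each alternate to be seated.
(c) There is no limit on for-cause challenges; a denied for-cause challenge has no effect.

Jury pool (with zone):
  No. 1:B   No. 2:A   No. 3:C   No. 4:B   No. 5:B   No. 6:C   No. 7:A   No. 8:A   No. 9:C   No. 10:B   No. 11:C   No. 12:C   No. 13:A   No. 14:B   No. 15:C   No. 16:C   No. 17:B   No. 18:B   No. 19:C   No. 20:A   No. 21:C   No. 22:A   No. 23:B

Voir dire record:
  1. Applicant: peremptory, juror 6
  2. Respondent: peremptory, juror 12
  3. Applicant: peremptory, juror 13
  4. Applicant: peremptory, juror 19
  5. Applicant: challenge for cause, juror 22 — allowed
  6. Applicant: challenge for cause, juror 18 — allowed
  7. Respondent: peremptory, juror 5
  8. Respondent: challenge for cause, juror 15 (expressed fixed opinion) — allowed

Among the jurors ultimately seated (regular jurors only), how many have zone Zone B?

Removed: #5, #6, #12, #13, #15, #18, #19, #22.
Seated jurors 1–6: #1, #2, #3, #4, #7, #8 (alternates #9, #10, #11 not counted).
Of those, in Zone B: #1, #4 → 2.

2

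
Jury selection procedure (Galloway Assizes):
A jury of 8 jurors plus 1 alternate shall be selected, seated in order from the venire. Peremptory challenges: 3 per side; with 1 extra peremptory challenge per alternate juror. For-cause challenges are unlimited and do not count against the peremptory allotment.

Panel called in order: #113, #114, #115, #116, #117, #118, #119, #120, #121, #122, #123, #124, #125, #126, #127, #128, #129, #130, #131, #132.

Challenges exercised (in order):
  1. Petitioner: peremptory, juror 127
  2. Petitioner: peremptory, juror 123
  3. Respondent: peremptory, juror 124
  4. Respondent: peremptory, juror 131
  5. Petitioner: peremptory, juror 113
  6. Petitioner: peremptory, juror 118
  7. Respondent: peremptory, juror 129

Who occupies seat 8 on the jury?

122

Removed: #113, #118, #123, #124, #127, #129, #131.
Seating in order: seats 1–8 → #114, #115, #116, #117, #119, #120, #121, #122; alternates → #125.
So seat 8 is #122.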